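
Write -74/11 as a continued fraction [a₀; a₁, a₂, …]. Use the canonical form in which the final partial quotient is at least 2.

-74 ÷ 11 → quotient -7, remainder 3
11 ÷ 3 → quotient 3, remainder 2
3 ÷ 2 → quotient 1, remainder 1
2 ÷ 1 → quotient 2, remainder 0

[-7; 3, 1, 2]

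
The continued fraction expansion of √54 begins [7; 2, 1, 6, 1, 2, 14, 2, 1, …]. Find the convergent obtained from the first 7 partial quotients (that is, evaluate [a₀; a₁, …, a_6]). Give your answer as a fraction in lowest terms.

6959/947

Start with 14.
2 + 1/(14/1) = 2 + 1/14 = 29/14
1 + 1/(29/14) = 1 + 14/29 = 43/29
6 + 1/(43/29) = 6 + 29/43 = 287/43
1 + 1/(287/43) = 1 + 43/287 = 330/287
2 + 1/(330/287) = 2 + 287/330 = 947/330
7 + 1/(947/330) = 7 + 330/947 = 6959/947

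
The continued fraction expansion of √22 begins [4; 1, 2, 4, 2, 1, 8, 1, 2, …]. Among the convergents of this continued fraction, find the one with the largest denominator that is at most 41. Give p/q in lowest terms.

a_0 = 4: 4/1  (≤ bound)
a_1 = 1: 5/1  (≤ bound)
a_2 = 2: 14/3  (≤ bound)
a_3 = 4: 61/13  (≤ bound)
a_4 = 2: 136/29  (≤ bound)
a_5 = 1: 197/42  (> 41, stop)

136/29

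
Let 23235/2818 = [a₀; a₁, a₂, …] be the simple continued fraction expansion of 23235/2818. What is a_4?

3

Repeatedly divide and take the remainder:
23235 = 8·2818 + 691, so a_0 = 8
2818 = 4·691 + 54, so a_1 = 4
691 = 12·54 + 43, so a_2 = 12
54 = 1·43 + 11, so a_3 = 1
43 = 3·11 + 10, so a_4 = 3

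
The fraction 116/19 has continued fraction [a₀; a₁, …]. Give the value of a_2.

2

⌊116/19⌋ = 6, remainder 2
⌊19/2⌋ = 9, remainder 1
⌊2/1⌋ = 2, remainder 0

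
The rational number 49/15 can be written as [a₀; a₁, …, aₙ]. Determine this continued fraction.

[3; 3, 1, 3]

Repeatedly divide and take the remainder:
49 = 3·15 + 4, so a_0 = 3
15 = 3·4 + 3, so a_1 = 3
4 = 1·3 + 1, so a_2 = 1
3 = 3·1 + 0, so a_3 = 3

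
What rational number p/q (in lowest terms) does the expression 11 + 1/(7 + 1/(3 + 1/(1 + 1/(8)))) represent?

a_0 = 11: 11/1
a_1 = 7: 78/7
a_2 = 3: 245/22
a_3 = 1: 323/29
a_4 = 8: 2829/254

2829/254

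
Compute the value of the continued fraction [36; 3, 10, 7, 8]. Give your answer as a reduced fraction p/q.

a_0 = 36: 36/1
a_1 = 3: 109/3
a_2 = 10: 1126/31
a_3 = 7: 7991/220
a_4 = 8: 65054/1791

65054/1791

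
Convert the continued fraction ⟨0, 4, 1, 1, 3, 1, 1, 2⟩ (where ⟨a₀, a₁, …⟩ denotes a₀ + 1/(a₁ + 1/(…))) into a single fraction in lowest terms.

41/187

Compute successive convergents:
a_0 = 0: 0/1
a_1 = 4: 1/4
a_2 = 1: 1/5
a_3 = 1: 2/9
a_4 = 3: 7/32
a_5 = 1: 9/41
a_6 = 1: 16/73
a_7 = 2: 41/187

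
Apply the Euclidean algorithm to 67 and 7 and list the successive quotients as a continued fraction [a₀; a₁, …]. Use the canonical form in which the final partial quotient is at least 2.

[9; 1, 1, 3]

67 ÷ 7 → quotient 9, remainder 4
7 ÷ 4 → quotient 1, remainder 3
4 ÷ 3 → quotient 1, remainder 1
3 ÷ 1 → quotient 3, remainder 0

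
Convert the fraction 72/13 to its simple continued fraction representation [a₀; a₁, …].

[5; 1, 1, 6]

Run the Euclidean algorithm, recording each quotient:
⌊72/13⌋ = 5, remainder 7
⌊13/7⌋ = 1, remainder 6
⌊7/6⌋ = 1, remainder 1
⌊6/1⌋ = 6, remainder 0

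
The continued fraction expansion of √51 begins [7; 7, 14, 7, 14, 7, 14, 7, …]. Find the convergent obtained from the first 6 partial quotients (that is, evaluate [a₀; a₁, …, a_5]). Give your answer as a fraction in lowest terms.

Start with 7.
14 + 1/(7/1) = 14 + 1/7 = 99/7
7 + 1/(99/7) = 7 + 7/99 = 700/99
14 + 1/(700/99) = 14 + 99/700 = 9899/700
7 + 1/(9899/700) = 7 + 700/9899 = 69993/9899
7 + 1/(69993/9899) = 7 + 9899/69993 = 499850/69993

499850/69993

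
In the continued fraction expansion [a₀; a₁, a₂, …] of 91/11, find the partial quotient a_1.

3

Repeatedly divide and take the remainder:
91 ÷ 11 → quotient 8, remainder 3
11 ÷ 3 → quotient 3, remainder 2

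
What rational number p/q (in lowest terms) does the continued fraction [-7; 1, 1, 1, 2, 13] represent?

Starting at the tail and folding back:
Start with 13.
2 + 1/(13/1) = 2 + 1/13 = 27/13
1 + 1/(27/13) = 1 + 13/27 = 40/27
1 + 1/(40/27) = 1 + 27/40 = 67/40
1 + 1/(67/40) = 1 + 40/67 = 107/67
-7 + 1/(107/67) = -7 + 67/107 = -682/107

-682/107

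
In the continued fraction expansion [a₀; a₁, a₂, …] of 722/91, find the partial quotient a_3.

6

722 ÷ 91 → quotient 7, remainder 85
91 ÷ 85 → quotient 1, remainder 6
85 ÷ 6 → quotient 14, remainder 1
6 ÷ 1 → quotient 6, remainder 0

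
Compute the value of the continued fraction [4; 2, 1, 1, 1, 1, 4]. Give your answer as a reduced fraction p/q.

263/60

Work from the innermost term outward:
Start with 4.
1 + 1/(4/1) = 1 + 1/4 = 5/4
1 + 1/(5/4) = 1 + 4/5 = 9/5
1 + 1/(9/5) = 1 + 5/9 = 14/9
1 + 1/(14/9) = 1 + 9/14 = 23/14
2 + 1/(23/14) = 2 + 14/23 = 60/23
4 + 1/(60/23) = 4 + 23/60 = 263/60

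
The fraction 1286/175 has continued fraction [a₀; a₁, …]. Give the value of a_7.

2

Repeatedly divide and take the remainder:
1286 = 7·175 + 61, so a_0 = 7
175 = 2·61 + 53, so a_1 = 2
61 = 1·53 + 8, so a_2 = 1
53 = 6·8 + 5, so a_3 = 6
8 = 1·5 + 3, so a_4 = 1
5 = 1·3 + 2, so a_5 = 1
3 = 1·2 + 1, so a_6 = 1
2 = 2·1 + 0, so a_7 = 2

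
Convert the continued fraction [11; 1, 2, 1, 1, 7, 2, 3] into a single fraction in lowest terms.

Work from the innermost term outward:
Start with 3.
2 + 1/(3/1) = 2 + 1/3 = 7/3
7 + 1/(7/3) = 7 + 3/7 = 52/7
1 + 1/(52/7) = 1 + 7/52 = 59/52
1 + 1/(59/52) = 1 + 52/59 = 111/59
2 + 1/(111/59) = 2 + 59/111 = 281/111
1 + 1/(281/111) = 1 + 111/281 = 392/281
11 + 1/(392/281) = 11 + 281/392 = 4593/392

4593/392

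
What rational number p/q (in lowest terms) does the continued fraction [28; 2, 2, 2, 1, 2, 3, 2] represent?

10115/356

Collapse the nested fraction from the inside out:
Start with 2.
3 + 1/(2/1) = 3 + 1/2 = 7/2
2 + 1/(7/2) = 2 + 2/7 = 16/7
1 + 1/(16/7) = 1 + 7/16 = 23/16
2 + 1/(23/16) = 2 + 16/23 = 62/23
2 + 1/(62/23) = 2 + 23/62 = 147/62
2 + 1/(147/62) = 2 + 62/147 = 356/147
28 + 1/(356/147) = 28 + 147/356 = 10115/356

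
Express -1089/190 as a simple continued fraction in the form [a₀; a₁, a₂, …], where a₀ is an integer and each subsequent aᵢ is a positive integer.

⌊-1089/190⌋ = -6, remainder 51
⌊190/51⌋ = 3, remainder 37
⌊51/37⌋ = 1, remainder 14
⌊37/14⌋ = 2, remainder 9
⌊14/9⌋ = 1, remainder 5
⌊9/5⌋ = 1, remainder 4
⌊5/4⌋ = 1, remainder 1
⌊4/1⌋ = 4, remainder 0

[-6; 3, 1, 2, 1, 1, 1, 4]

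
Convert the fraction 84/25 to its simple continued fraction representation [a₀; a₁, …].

Run the Euclidean algorithm, recording each quotient:
84 ÷ 25 → quotient 3, remainder 9
25 ÷ 9 → quotient 2, remainder 7
9 ÷ 7 → quotient 1, remainder 2
7 ÷ 2 → quotient 3, remainder 1
2 ÷ 1 → quotient 2, remainder 0

[3; 2, 1, 3, 2]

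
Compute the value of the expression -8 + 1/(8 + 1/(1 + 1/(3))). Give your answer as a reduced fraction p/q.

Start with 3.
1 + 1/(3/1) = 1 + 1/3 = 4/3
8 + 1/(4/3) = 8 + 3/4 = 35/4
-8 + 1/(35/4) = -8 + 4/35 = -276/35

-276/35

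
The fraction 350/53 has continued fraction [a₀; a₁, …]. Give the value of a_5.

350 ÷ 53 → quotient 6, remainder 32
53 ÷ 32 → quotient 1, remainder 21
32 ÷ 21 → quotient 1, remainder 11
21 ÷ 11 → quotient 1, remainder 10
11 ÷ 10 → quotient 1, remainder 1
10 ÷ 1 → quotient 10, remainder 0

10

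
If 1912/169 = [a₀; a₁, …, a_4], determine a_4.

1912 ÷ 169 → quotient 11, remainder 53
169 ÷ 53 → quotient 3, remainder 10
53 ÷ 10 → quotient 5, remainder 3
10 ÷ 3 → quotient 3, remainder 1
3 ÷ 1 → quotient 3, remainder 0

3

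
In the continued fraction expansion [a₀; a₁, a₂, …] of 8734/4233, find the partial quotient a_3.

⌊8734/4233⌋ = 2, remainder 268
⌊4233/268⌋ = 15, remainder 213
⌊268/213⌋ = 1, remainder 55
⌊213/55⌋ = 3, remainder 48

3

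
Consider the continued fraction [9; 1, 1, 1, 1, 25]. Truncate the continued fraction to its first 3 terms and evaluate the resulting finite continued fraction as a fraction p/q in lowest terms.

Compute successive convergents:
a_0 = 9: 9/1
a_1 = 1: 10/1
a_2 = 1: 19/2

19/2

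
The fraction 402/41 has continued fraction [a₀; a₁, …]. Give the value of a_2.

4

402 = 9·41 + 33, so a_0 = 9
41 = 1·33 + 8, so a_1 = 1
33 = 4·8 + 1, so a_2 = 4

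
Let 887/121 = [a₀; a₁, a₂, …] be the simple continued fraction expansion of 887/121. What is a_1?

3

Run the Euclidean algorithm, recording each quotient:
887 = 7·121 + 40, so a_0 = 7
121 = 3·40 + 1, so a_1 = 3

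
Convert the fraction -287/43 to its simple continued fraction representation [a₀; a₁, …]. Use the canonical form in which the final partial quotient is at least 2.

-287 ÷ 43 → quotient -7, remainder 14
43 ÷ 14 → quotient 3, remainder 1
14 ÷ 1 → quotient 14, remainder 0

[-7; 3, 14]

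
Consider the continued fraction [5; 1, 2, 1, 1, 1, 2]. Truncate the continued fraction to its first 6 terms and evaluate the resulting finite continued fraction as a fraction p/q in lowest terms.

63/11

Start with 1.
1 + 1/(1/1) = 1 + 1/1 = 2/1
1 + 1/(2/1) = 1 + 1/2 = 3/2
2 + 1/(3/2) = 2 + 2/3 = 8/3
1 + 1/(8/3) = 1 + 3/8 = 11/8
5 + 1/(11/8) = 5 + 8/11 = 63/11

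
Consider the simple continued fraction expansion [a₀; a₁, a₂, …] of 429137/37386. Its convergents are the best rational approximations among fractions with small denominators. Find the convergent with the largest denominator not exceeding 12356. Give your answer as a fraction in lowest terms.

140727/12260

a_0 = 11: 11/1  (≤ bound)
a_1 = 2: 23/2  (≤ bound)
a_2 = 11: 264/23  (≤ bound)
a_3 = 6: 1607/140  (≤ bound)
a_4 = 2: 3478/303  (≤ bound)
a_5 = 40: 140727/12260  (≤ bound)
a_6 = 1: 144205/12563  (> 12356, stop)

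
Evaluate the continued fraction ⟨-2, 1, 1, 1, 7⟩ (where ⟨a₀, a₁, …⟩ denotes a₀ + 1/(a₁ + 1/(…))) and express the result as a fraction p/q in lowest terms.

Start with 7.
1 + 1/(7/1) = 1 + 1/7 = 8/7
1 + 1/(8/7) = 1 + 7/8 = 15/8
1 + 1/(15/8) = 1 + 8/15 = 23/15
-2 + 1/(23/15) = -2 + 15/23 = -31/23

-31/23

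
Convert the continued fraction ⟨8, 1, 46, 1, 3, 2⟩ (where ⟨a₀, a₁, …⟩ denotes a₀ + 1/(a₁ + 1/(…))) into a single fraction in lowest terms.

3861/430

a_0 = 8: 8/1
a_1 = 1: 9/1
a_2 = 46: 422/47
a_3 = 1: 431/48
a_4 = 3: 1715/191
a_5 = 2: 3861/430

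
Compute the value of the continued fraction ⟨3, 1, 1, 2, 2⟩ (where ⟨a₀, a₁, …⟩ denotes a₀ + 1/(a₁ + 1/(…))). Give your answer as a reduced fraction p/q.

Start with 2.
2 + 1/(2/1) = 2 + 1/2 = 5/2
1 + 1/(5/2) = 1 + 2/5 = 7/5
1 + 1/(7/5) = 1 + 5/7 = 12/7
3 + 1/(12/7) = 3 + 7/12 = 43/12

43/12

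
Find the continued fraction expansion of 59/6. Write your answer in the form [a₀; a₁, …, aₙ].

Run the Euclidean algorithm, recording each quotient:
59 ÷ 6 → quotient 9, remainder 5
6 ÷ 5 → quotient 1, remainder 1
5 ÷ 1 → quotient 5, remainder 0

[9; 1, 5]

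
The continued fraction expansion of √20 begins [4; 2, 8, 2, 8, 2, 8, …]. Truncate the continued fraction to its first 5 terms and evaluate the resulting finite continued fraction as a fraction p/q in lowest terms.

Start with 8.
2 + 1/(8/1) = 2 + 1/8 = 17/8
8 + 1/(17/8) = 8 + 8/17 = 144/17
2 + 1/(144/17) = 2 + 17/144 = 305/144
4 + 1/(305/144) = 4 + 144/305 = 1364/305

1364/305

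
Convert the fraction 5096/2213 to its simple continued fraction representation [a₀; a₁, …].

⌊5096/2213⌋ = 2, remainder 670
⌊2213/670⌋ = 3, remainder 203
⌊670/203⌋ = 3, remainder 61
⌊203/61⌋ = 3, remainder 20
⌊61/20⌋ = 3, remainder 1
⌊20/1⌋ = 20, remainder 0

[2; 3, 3, 3, 3, 20]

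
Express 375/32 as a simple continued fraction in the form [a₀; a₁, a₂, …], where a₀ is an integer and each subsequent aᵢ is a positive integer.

[11; 1, 2, 1, 1, 4]

Run the Euclidean algorithm, recording each quotient:
375 = 11·32 + 23, so a_0 = 11
32 = 1·23 + 9, so a_1 = 1
23 = 2·9 + 5, so a_2 = 2
9 = 1·5 + 4, so a_3 = 1
5 = 1·4 + 1, so a_4 = 1
4 = 4·1 + 0, so a_5 = 4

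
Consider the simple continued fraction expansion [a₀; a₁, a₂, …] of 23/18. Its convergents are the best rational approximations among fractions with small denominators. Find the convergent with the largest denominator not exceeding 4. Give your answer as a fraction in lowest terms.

5/4

List convergents until the denominator exceeds the bound:
a_0 = 1: 1/1  (≤ bound)
a_1 = 3: 4/3  (≤ bound)
a_2 = 1: 5/4  (≤ bound)
a_3 = 1: 9/7  (> 4, stop)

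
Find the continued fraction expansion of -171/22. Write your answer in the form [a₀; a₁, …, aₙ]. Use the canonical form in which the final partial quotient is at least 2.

[-8; 4, 2, 2]

-171 = -8·22 + 5, so a_0 = -8
22 = 4·5 + 2, so a_1 = 4
5 = 2·2 + 1, so a_2 = 2
2 = 2·1 + 0, so a_3 = 2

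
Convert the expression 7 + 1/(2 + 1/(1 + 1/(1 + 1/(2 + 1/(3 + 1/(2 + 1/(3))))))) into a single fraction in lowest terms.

Build up convergents one term at a time:
a_0 = 7: 7/1
a_1 = 2: 15/2
a_2 = 1: 22/3
a_3 = 1: 37/5
a_4 = 2: 96/13
a_5 = 3: 325/44
a_6 = 2: 746/101
a_7 = 3: 2563/347

2563/347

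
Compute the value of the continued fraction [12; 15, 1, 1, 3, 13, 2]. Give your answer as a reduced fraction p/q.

a_0 = 12: 12/1
a_1 = 15: 181/15
a_2 = 1: 193/16
a_3 = 1: 374/31
a_4 = 3: 1315/109
a_5 = 13: 17469/1448
a_6 = 2: 36253/3005

36253/3005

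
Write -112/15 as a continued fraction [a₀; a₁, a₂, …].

Apply division with remainder until the remainder is 0:
-112 = -8·15 + 8, so a_0 = -8
15 = 1·8 + 7, so a_1 = 1
8 = 1·7 + 1, so a_2 = 1
7 = 7·1 + 0, so a_3 = 7

[-8; 1, 1, 7]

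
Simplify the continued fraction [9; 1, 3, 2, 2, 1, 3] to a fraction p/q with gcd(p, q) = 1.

Build up convergents one term at a time:
a_0 = 9: 9/1
a_1 = 1: 10/1
a_2 = 3: 39/4
a_3 = 2: 88/9
a_4 = 2: 215/22
a_5 = 1: 303/31
a_6 = 3: 1124/115

1124/115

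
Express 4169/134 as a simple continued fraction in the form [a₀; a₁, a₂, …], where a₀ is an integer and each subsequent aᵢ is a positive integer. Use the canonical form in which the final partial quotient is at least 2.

Apply division with remainder until the remainder is 0:
4169 = 31·134 + 15, so a_0 = 31
134 = 8·15 + 14, so a_1 = 8
15 = 1·14 + 1, so a_2 = 1
14 = 14·1 + 0, so a_3 = 14

[31; 8, 1, 14]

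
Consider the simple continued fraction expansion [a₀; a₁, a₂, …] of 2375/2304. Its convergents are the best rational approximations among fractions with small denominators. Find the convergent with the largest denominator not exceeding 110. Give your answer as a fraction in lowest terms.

a_0 = 1: 1/1  (≤ bound)
a_1 = 32: 33/32  (≤ bound)
a_2 = 2: 67/65  (≤ bound)
a_3 = 4: 301/292  (> 110, stop)

67/65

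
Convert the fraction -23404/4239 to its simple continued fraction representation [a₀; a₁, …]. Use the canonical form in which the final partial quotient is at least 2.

⌊-23404/4239⌋ = -6, remainder 2030
⌊4239/2030⌋ = 2, remainder 179
⌊2030/179⌋ = 11, remainder 61
⌊179/61⌋ = 2, remainder 57
⌊61/57⌋ = 1, remainder 4
⌊57/4⌋ = 14, remainder 1
⌊4/1⌋ = 4, remainder 0

[-6; 2, 11, 2, 1, 14, 4]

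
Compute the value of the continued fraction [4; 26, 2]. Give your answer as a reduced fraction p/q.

Start with 2.
26 + 1/(2/1) = 26 + 1/2 = 53/2
4 + 1/(53/2) = 4 + 2/53 = 214/53

214/53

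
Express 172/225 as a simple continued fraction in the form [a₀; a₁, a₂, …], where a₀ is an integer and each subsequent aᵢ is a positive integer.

Apply division with remainder until the remainder is 0:
⌊172/225⌋ = 0, remainder 172
⌊225/172⌋ = 1, remainder 53
⌊172/53⌋ = 3, remainder 13
⌊53/13⌋ = 4, remainder 1
⌊13/1⌋ = 13, remainder 0

[0; 1, 3, 4, 13]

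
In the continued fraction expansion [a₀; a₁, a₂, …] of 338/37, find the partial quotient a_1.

7

⌊338/37⌋ = 9, remainder 5
⌊37/5⌋ = 7, remainder 2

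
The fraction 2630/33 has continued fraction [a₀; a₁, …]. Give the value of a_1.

⌊2630/33⌋ = 79, remainder 23
⌊33/23⌋ = 1, remainder 10

1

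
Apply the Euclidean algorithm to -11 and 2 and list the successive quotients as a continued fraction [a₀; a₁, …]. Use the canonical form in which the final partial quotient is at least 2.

[-6; 2]

Apply division with remainder until the remainder is 0:
-11 ÷ 2 → quotient -6, remainder 1
2 ÷ 1 → quotient 2, remainder 0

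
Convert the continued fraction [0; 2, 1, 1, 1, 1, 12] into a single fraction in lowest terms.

a_0 = 0: 0/1
a_1 = 2: 1/2
a_2 = 1: 1/3
a_3 = 1: 2/5
a_4 = 1: 3/8
a_5 = 1: 5/13
a_6 = 12: 63/164

63/164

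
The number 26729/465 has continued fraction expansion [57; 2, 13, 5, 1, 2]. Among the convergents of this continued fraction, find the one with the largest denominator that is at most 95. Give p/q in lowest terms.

1552/27

List convergents until the denominator exceeds the bound:
a_0 = 57: 57/1  (≤ bound)
a_1 = 2: 115/2  (≤ bound)
a_2 = 13: 1552/27  (≤ bound)
a_3 = 5: 7875/137  (> 95, stop)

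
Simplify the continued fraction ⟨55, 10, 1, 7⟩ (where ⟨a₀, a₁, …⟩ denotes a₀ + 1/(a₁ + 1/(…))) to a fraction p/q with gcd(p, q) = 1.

Compute successive convergents:
a_0 = 55: 55/1
a_1 = 10: 551/10
a_2 = 1: 606/11
a_3 = 7: 4793/87

4793/87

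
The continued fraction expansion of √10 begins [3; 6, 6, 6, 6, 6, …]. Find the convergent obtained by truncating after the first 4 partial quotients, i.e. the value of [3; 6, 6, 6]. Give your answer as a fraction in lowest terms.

721/228

Start with 6.
6 + 1/(6/1) = 6 + 1/6 = 37/6
6 + 1/(37/6) = 6 + 6/37 = 228/37
3 + 1/(228/37) = 3 + 37/228 = 721/228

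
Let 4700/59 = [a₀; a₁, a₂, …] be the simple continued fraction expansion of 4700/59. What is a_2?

1

Apply division with remainder until the remainder is 0:
⌊4700/59⌋ = 79, remainder 39
⌊59/39⌋ = 1, remainder 20
⌊39/20⌋ = 1, remainder 19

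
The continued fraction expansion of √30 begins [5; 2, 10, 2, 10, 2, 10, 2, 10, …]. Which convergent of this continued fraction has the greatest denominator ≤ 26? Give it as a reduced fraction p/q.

115/21

a_0 = 5: 5/1  (≤ bound)
a_1 = 2: 11/2  (≤ bound)
a_2 = 10: 115/21  (≤ bound)
a_3 = 2: 241/44  (> 26, stop)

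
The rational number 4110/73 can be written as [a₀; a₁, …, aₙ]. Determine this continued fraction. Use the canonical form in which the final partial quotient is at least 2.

Run the Euclidean algorithm, recording each quotient:
4110 = 56·73 + 22, so a_0 = 56
73 = 3·22 + 7, so a_1 = 3
22 = 3·7 + 1, so a_2 = 3
7 = 7·1 + 0, so a_3 = 7

[56; 3, 3, 7]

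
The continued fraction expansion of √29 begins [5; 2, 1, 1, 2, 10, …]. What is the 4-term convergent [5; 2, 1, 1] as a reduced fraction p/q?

Start with 1.
1 + 1/(1/1) = 1 + 1/1 = 2/1
2 + 1/(2/1) = 2 + 1/2 = 5/2
5 + 1/(5/2) = 5 + 2/5 = 27/5

27/5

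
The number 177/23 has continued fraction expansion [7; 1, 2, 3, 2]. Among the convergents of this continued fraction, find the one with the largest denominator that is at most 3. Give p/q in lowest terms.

List convergents until the denominator exceeds the bound:
a_0 = 7: 7/1  (≤ bound)
a_1 = 1: 8/1  (≤ bound)
a_2 = 2: 23/3  (≤ bound)
a_3 = 3: 77/10  (> 3, stop)

23/3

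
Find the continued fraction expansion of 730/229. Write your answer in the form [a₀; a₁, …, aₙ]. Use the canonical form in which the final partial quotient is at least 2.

[3; 5, 3, 14]

730 ÷ 229 → quotient 3, remainder 43
229 ÷ 43 → quotient 5, remainder 14
43 ÷ 14 → quotient 3, remainder 1
14 ÷ 1 → quotient 14, remainder 0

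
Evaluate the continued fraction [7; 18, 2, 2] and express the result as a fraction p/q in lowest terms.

Start with 2.
2 + 1/(2/1) = 2 + 1/2 = 5/2
18 + 1/(5/2) = 18 + 2/5 = 92/5
7 + 1/(92/5) = 7 + 5/92 = 649/92

649/92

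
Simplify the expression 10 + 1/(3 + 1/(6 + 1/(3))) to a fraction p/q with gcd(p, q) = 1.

619/60

Start with 3.
6 + 1/(3/1) = 6 + 1/3 = 19/3
3 + 1/(19/3) = 3 + 3/19 = 60/19
10 + 1/(60/19) = 10 + 19/60 = 619/60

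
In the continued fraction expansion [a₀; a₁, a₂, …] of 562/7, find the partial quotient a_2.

2

562 ÷ 7 → quotient 80, remainder 2
7 ÷ 2 → quotient 3, remainder 1
2 ÷ 1 → quotient 2, remainder 0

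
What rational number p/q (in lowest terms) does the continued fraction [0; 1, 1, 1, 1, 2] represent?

Start with 2.
1 + 1/(2/1) = 1 + 1/2 = 3/2
1 + 1/(3/2) = 1 + 2/3 = 5/3
1 + 1/(5/3) = 1 + 3/5 = 8/5
1 + 1/(8/5) = 1 + 5/8 = 13/8
0 + 1/(13/8) = 0 + 8/13 = 8/13

8/13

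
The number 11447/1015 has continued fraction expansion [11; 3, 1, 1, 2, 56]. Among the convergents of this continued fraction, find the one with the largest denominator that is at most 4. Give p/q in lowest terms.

45/4

a_0 = 11: 11/1  (≤ bound)
a_1 = 3: 34/3  (≤ bound)
a_2 = 1: 45/4  (≤ bound)
a_3 = 1: 79/7  (> 4, stop)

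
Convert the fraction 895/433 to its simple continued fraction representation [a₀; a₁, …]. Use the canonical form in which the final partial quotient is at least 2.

[2; 14, 1, 13, 2]

Repeatedly divide and take the remainder:
895 = 2·433 + 29, so a_0 = 2
433 = 14·29 + 27, so a_1 = 14
29 = 1·27 + 2, so a_2 = 1
27 = 13·2 + 1, so a_3 = 13
2 = 2·1 + 0, so a_4 = 2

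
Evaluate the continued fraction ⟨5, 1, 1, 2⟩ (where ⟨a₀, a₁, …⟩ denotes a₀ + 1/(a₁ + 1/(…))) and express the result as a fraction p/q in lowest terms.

Build up convergents one term at a time:
a_0 = 5: 5/1
a_1 = 1: 6/1
a_2 = 1: 11/2
a_3 = 2: 28/5

28/5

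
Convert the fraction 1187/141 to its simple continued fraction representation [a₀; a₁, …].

[8; 2, 2, 1, 1, 3, 3]

⌊1187/141⌋ = 8, remainder 59
⌊141/59⌋ = 2, remainder 23
⌊59/23⌋ = 2, remainder 13
⌊23/13⌋ = 1, remainder 10
⌊13/10⌋ = 1, remainder 3
⌊10/3⌋ = 3, remainder 1
⌊3/1⌋ = 3, remainder 0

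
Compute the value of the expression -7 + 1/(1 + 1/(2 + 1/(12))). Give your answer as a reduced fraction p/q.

a_0 = -7: -7/1
a_1 = 1: -6/1
a_2 = 2: -19/3
a_3 = 12: -234/37

-234/37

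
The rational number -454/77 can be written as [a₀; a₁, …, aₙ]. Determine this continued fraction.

Apply division with remainder until the remainder is 0:
-454 = -6·77 + 8, so a_0 = -6
77 = 9·8 + 5, so a_1 = 9
8 = 1·5 + 3, so a_2 = 1
5 = 1·3 + 2, so a_3 = 1
3 = 1·2 + 1, so a_4 = 1
2 = 2·1 + 0, so a_5 = 2

[-6; 9, 1, 1, 1, 2]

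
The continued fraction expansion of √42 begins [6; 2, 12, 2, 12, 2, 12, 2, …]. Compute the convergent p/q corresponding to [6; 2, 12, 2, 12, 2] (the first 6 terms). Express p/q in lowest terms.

8749/1350

Starting at the tail and folding back:
Start with 2.
12 + 1/(2/1) = 12 + 1/2 = 25/2
2 + 1/(25/2) = 2 + 2/25 = 52/25
12 + 1/(52/25) = 12 + 25/52 = 649/52
2 + 1/(649/52) = 2 + 52/649 = 1350/649
6 + 1/(1350/649) = 6 + 649/1350 = 8749/1350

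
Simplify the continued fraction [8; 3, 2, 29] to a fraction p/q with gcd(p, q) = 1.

Compute successive convergents:
a_0 = 8: 8/1
a_1 = 3: 25/3
a_2 = 2: 58/7
a_3 = 29: 1707/206

1707/206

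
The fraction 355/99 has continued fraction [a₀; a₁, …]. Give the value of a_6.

⌊355/99⌋ = 3, remainder 58
⌊99/58⌋ = 1, remainder 41
⌊58/41⌋ = 1, remainder 17
⌊41/17⌋ = 2, remainder 7
⌊17/7⌋ = 2, remainder 3
⌊7/3⌋ = 2, remainder 1
⌊3/1⌋ = 3, remainder 0

3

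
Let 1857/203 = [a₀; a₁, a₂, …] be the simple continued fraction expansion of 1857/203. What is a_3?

1857 = 9·203 + 30, so a_0 = 9
203 = 6·30 + 23, so a_1 = 6
30 = 1·23 + 7, so a_2 = 1
23 = 3·7 + 2, so a_3 = 3

3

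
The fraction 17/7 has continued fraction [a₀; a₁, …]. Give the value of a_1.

2

Repeatedly divide and take the remainder:
⌊17/7⌋ = 2, remainder 3
⌊7/3⌋ = 2, remainder 1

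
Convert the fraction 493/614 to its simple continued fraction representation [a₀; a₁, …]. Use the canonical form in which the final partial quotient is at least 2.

[0; 1, 4, 13, 2, 4]

493 ÷ 614 → quotient 0, remainder 493
614 ÷ 493 → quotient 1, remainder 121
493 ÷ 121 → quotient 4, remainder 9
121 ÷ 9 → quotient 13, remainder 4
9 ÷ 4 → quotient 2, remainder 1
4 ÷ 1 → quotient 4, remainder 0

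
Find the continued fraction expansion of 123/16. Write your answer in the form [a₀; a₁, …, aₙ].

⌊123/16⌋ = 7, remainder 11
⌊16/11⌋ = 1, remainder 5
⌊11/5⌋ = 2, remainder 1
⌊5/1⌋ = 5, remainder 0

[7; 1, 2, 5]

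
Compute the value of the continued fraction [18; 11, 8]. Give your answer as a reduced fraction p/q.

1610/89

Compute successive convergents:
a_0 = 18: 18/1
a_1 = 11: 199/11
a_2 = 8: 1610/89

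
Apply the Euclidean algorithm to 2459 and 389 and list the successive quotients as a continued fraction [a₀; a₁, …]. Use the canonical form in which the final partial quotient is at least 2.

[6; 3, 8, 1, 13]

Apply division with remainder until the remainder is 0:
2459 ÷ 389 → quotient 6, remainder 125
389 ÷ 125 → quotient 3, remainder 14
125 ÷ 14 → quotient 8, remainder 13
14 ÷ 13 → quotient 1, remainder 1
13 ÷ 1 → quotient 13, remainder 0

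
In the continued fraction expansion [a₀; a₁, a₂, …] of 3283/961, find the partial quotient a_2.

2

3283 ÷ 961 → quotient 3, remainder 400
961 ÷ 400 → quotient 2, remainder 161
400 ÷ 161 → quotient 2, remainder 78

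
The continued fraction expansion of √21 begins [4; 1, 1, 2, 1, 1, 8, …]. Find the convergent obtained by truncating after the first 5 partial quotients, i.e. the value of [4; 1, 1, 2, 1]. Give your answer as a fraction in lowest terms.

a_0 = 4: 4/1
a_1 = 1: 5/1
a_2 = 1: 9/2
a_3 = 2: 23/5
a_4 = 1: 32/7

32/7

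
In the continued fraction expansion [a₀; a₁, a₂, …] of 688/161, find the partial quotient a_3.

Repeatedly divide and take the remainder:
688 ÷ 161 → quotient 4, remainder 44
161 ÷ 44 → quotient 3, remainder 29
44 ÷ 29 → quotient 1, remainder 15
29 ÷ 15 → quotient 1, remainder 14

1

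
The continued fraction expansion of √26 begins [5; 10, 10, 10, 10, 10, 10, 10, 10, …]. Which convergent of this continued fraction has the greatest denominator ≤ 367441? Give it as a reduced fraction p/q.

530451/104030

a_0 = 5: 5/1  (≤ bound)
a_1 = 10: 51/10  (≤ bound)
a_2 = 10: 515/101  (≤ bound)
a_3 = 10: 5201/1020  (≤ bound)
a_4 = 10: 52525/10301  (≤ bound)
a_5 = 10: 530451/104030  (≤ bound)
a_6 = 10: 5357035/1050601  (> 367441, stop)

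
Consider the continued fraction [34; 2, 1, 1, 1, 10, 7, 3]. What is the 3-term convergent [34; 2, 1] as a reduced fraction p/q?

103/3

a_0 = 34: 34/1
a_1 = 2: 69/2
a_2 = 1: 103/3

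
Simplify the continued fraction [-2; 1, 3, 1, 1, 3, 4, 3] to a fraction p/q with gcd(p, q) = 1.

-540/443

a_0 = -2: -2/1
a_1 = 1: -1/1
a_2 = 3: -5/4
a_3 = 1: -6/5
a_4 = 1: -11/9
a_5 = 3: -39/32
a_6 = 4: -167/137
a_7 = 3: -540/443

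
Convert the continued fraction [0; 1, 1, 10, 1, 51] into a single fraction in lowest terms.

Start with 51.
1 + 1/(51/1) = 1 + 1/51 = 52/51
10 + 1/(52/51) = 10 + 51/52 = 571/52
1 + 1/(571/52) = 1 + 52/571 = 623/571
1 + 1/(623/571) = 1 + 571/623 = 1194/623
0 + 1/(1194/623) = 0 + 623/1194 = 623/1194

623/1194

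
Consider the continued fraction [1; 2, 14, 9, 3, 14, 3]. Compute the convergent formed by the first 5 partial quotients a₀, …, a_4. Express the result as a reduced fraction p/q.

Compute successive convergents:
a_0 = 1: 1/1
a_1 = 2: 3/2
a_2 = 14: 43/29
a_3 = 9: 390/263
a_4 = 3: 1213/818

1213/818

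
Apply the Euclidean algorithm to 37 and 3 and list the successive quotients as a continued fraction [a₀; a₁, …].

[12; 3]

Repeatedly divide and take the remainder:
⌊37/3⌋ = 12, remainder 1
⌊3/1⌋ = 3, remainder 0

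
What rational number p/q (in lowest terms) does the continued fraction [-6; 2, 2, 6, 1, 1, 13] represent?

-5225/934

Start with 13.
1 + 1/(13/1) = 1 + 1/13 = 14/13
1 + 1/(14/13) = 1 + 13/14 = 27/14
6 + 1/(27/14) = 6 + 14/27 = 176/27
2 + 1/(176/27) = 2 + 27/176 = 379/176
2 + 1/(379/176) = 2 + 176/379 = 934/379
-6 + 1/(934/379) = -6 + 379/934 = -5225/934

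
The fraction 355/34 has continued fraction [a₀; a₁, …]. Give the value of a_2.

355 ÷ 34 → quotient 10, remainder 15
34 ÷ 15 → quotient 2, remainder 4
15 ÷ 4 → quotient 3, remainder 3

3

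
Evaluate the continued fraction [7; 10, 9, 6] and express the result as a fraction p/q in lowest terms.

a_0 = 7: 7/1
a_1 = 10: 71/10
a_2 = 9: 646/91
a_3 = 6: 3947/556

3947/556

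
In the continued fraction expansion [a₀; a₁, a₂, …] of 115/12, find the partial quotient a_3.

Apply division with remainder until the remainder is 0:
⌊115/12⌋ = 9, remainder 7
⌊12/7⌋ = 1, remainder 5
⌊7/5⌋ = 1, remainder 2
⌊5/2⌋ = 2, remainder 1

2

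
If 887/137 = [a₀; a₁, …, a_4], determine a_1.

⌊887/137⌋ = 6, remainder 65
⌊137/65⌋ = 2, remainder 7

2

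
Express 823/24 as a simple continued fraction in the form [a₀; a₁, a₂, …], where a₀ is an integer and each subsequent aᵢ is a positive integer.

823 = 34·24 + 7, so a_0 = 34
24 = 3·7 + 3, so a_1 = 3
7 = 2·3 + 1, so a_2 = 2
3 = 3·1 + 0, so a_3 = 3

[34; 3, 2, 3]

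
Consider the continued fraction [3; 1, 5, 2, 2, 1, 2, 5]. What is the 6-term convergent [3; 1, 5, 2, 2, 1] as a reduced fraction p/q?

Use the convergent recurrence hₖ = aₖ·hₖ₋₁ + hₖ₋₂ (and likewise for the denominators kₖ):
a_0 = 3: 3/1
a_1 = 1: 4/1
a_2 = 5: 23/6
a_3 = 2: 50/13
a_4 = 2: 123/32
a_5 = 1: 173/45

173/45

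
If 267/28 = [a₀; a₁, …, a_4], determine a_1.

Run the Euclidean algorithm, recording each quotient:
⌊267/28⌋ = 9, remainder 15
⌊28/15⌋ = 1, remainder 13

1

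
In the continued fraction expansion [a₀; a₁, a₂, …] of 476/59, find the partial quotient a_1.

Run the Euclidean algorithm, recording each quotient:
476 ÷ 59 → quotient 8, remainder 4
59 ÷ 4 → quotient 14, remainder 3

14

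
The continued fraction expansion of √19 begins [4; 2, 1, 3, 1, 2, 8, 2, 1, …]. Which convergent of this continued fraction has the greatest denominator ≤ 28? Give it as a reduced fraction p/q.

61/14

a_0 = 4: 4/1  (≤ bound)
a_1 = 2: 9/2  (≤ bound)
a_2 = 1: 13/3  (≤ bound)
a_3 = 3: 48/11  (≤ bound)
a_4 = 1: 61/14  (≤ bound)
a_5 = 2: 170/39  (> 28, stop)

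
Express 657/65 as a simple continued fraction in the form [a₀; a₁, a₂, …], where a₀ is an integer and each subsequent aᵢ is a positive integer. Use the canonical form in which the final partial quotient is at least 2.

[10; 9, 3, 2]

⌊657/65⌋ = 10, remainder 7
⌊65/7⌋ = 9, remainder 2
⌊7/2⌋ = 3, remainder 1
⌊2/1⌋ = 2, remainder 0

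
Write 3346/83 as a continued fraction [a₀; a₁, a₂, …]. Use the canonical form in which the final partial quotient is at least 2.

3346 ÷ 83 → quotient 40, remainder 26
83 ÷ 26 → quotient 3, remainder 5
26 ÷ 5 → quotient 5, remainder 1
5 ÷ 1 → quotient 5, remainder 0

[40; 3, 5, 5]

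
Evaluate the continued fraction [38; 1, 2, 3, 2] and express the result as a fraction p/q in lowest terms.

Work from the innermost term outward:
Start with 2.
3 + 1/(2/1) = 3 + 1/2 = 7/2
2 + 1/(7/2) = 2 + 2/7 = 16/7
1 + 1/(16/7) = 1 + 7/16 = 23/16
38 + 1/(23/16) = 38 + 16/23 = 890/23

890/23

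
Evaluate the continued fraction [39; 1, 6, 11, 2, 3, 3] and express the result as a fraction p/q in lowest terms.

Work from the innermost term outward:
Start with 3.
3 + 1/(3/1) = 3 + 1/3 = 10/3
2 + 1/(10/3) = 2 + 3/10 = 23/10
11 + 1/(23/10) = 11 + 10/23 = 263/23
6 + 1/(263/23) = 6 + 23/263 = 1601/263
1 + 1/(1601/263) = 1 + 263/1601 = 1864/1601
39 + 1/(1864/1601) = 39 + 1601/1864 = 74297/1864

74297/1864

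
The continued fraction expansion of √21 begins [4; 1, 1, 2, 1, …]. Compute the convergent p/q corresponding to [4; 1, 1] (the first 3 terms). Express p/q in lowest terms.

9/2

Start with 1.
1 + 1/(1/1) = 1 + 1/1 = 2/1
4 + 1/(2/1) = 4 + 1/2 = 9/2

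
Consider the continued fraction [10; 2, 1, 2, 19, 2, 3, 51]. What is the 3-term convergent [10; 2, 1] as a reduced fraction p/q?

31/3

Starting at the tail and folding back:
Start with 1.
2 + 1/(1/1) = 2 + 1/1 = 3/1
10 + 1/(3/1) = 10 + 1/3 = 31/3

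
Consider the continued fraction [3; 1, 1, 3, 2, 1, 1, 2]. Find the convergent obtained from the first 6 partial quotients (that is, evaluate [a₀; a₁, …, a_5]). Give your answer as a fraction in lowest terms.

Build up convergents one term at a time:
a_0 = 3: 3/1
a_1 = 1: 4/1
a_2 = 1: 7/2
a_3 = 3: 25/7
a_4 = 2: 57/16
a_5 = 1: 82/23

82/23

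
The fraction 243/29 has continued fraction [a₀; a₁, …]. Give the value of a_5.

3

Repeatedly divide and take the remainder:
243 = 8·29 + 11, so a_0 = 8
29 = 2·11 + 7, so a_1 = 2
11 = 1·7 + 4, so a_2 = 1
7 = 1·4 + 3, so a_3 = 1
4 = 1·3 + 1, so a_4 = 1
3 = 3·1 + 0, so a_5 = 3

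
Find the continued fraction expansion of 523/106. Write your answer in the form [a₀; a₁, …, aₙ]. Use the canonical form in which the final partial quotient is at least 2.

[4; 1, 14, 7]

523 = 4·106 + 99, so a_0 = 4
106 = 1·99 + 7, so a_1 = 1
99 = 14·7 + 1, so a_2 = 14
7 = 7·1 + 0, so a_3 = 7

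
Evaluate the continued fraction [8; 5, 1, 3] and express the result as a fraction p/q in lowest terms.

Compute successive convergents:
a_0 = 8: 8/1
a_1 = 5: 41/5
a_2 = 1: 49/6
a_3 = 3: 188/23

188/23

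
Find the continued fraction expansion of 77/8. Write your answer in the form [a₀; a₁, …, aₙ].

77 = 9·8 + 5, so a_0 = 9
8 = 1·5 + 3, so a_1 = 1
5 = 1·3 + 2, so a_2 = 1
3 = 1·2 + 1, so a_3 = 1
2 = 2·1 + 0, so a_4 = 2

[9; 1, 1, 1, 2]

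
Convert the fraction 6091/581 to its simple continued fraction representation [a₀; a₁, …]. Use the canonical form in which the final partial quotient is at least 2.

Run the Euclidean algorithm, recording each quotient:
6091 ÷ 581 → quotient 10, remainder 281
581 ÷ 281 → quotient 2, remainder 19
281 ÷ 19 → quotient 14, remainder 15
19 ÷ 15 → quotient 1, remainder 4
15 ÷ 4 → quotient 3, remainder 3
4 ÷ 3 → quotient 1, remainder 1
3 ÷ 1 → quotient 3, remainder 0

[10; 2, 14, 1, 3, 1, 3]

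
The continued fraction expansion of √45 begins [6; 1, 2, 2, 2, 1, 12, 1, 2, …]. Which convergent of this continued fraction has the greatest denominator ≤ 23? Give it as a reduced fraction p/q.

114/17

a_0 = 6: 6/1  (≤ bound)
a_1 = 1: 7/1  (≤ bound)
a_2 = 2: 20/3  (≤ bound)
a_3 = 2: 47/7  (≤ bound)
a_4 = 2: 114/17  (≤ bound)
a_5 = 1: 161/24  (> 23, stop)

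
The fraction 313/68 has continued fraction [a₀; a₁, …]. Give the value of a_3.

1

⌊313/68⌋ = 4, remainder 41
⌊68/41⌋ = 1, remainder 27
⌊41/27⌋ = 1, remainder 14
⌊27/14⌋ = 1, remainder 13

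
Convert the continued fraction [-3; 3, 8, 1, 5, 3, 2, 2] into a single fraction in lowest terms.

Work from the innermost term outward:
Start with 2.
2 + 1/(2/1) = 2 + 1/2 = 5/2
3 + 1/(5/2) = 3 + 2/5 = 17/5
5 + 1/(17/5) = 5 + 5/17 = 90/17
1 + 1/(90/17) = 1 + 17/90 = 107/90
8 + 1/(107/90) = 8 + 90/107 = 946/107
3 + 1/(946/107) = 3 + 107/946 = 2945/946
-3 + 1/(2945/946) = -3 + 946/2945 = -7889/2945

-7889/2945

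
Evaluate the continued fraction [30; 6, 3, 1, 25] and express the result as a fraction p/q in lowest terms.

19423/644

a_0 = 30: 30/1
a_1 = 6: 181/6
a_2 = 3: 573/19
a_3 = 1: 754/25
a_4 = 25: 19423/644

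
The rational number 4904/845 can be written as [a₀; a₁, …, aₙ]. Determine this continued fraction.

Repeatedly divide and take the remainder:
4904 ÷ 845 → quotient 5, remainder 679
845 ÷ 679 → quotient 1, remainder 166
679 ÷ 166 → quotient 4, remainder 15
166 ÷ 15 → quotient 11, remainder 1
15 ÷ 1 → quotient 15, remainder 0

[5; 1, 4, 11, 15]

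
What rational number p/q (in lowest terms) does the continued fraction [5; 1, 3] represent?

23/4

Work from the innermost term outward:
Start with 3.
1 + 1/(3/1) = 1 + 1/3 = 4/3
5 + 1/(4/3) = 5 + 3/4 = 23/4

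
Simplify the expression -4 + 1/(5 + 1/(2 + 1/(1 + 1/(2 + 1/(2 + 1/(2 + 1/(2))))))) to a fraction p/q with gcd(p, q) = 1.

Starting at the tail and folding back:
Start with 2.
2 + 1/(2/1) = 2 + 1/2 = 5/2
2 + 1/(5/2) = 2 + 2/5 = 12/5
2 + 1/(12/5) = 2 + 5/12 = 29/12
1 + 1/(29/12) = 1 + 12/29 = 41/29
2 + 1/(41/29) = 2 + 29/41 = 111/41
5 + 1/(111/41) = 5 + 41/111 = 596/111
-4 + 1/(596/111) = -4 + 111/596 = -2273/596

-2273/596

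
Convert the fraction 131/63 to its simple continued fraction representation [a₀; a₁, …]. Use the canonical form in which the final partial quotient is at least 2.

Apply division with remainder until the remainder is 0:
⌊131/63⌋ = 2, remainder 5
⌊63/5⌋ = 12, remainder 3
⌊5/3⌋ = 1, remainder 2
⌊3/2⌋ = 1, remainder 1
⌊2/1⌋ = 2, remainder 0

[2; 12, 1, 1, 2]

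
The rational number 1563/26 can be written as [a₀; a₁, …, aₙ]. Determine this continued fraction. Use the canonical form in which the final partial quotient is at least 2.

⌊1563/26⌋ = 60, remainder 3
⌊26/3⌋ = 8, remainder 2
⌊3/2⌋ = 1, remainder 1
⌊2/1⌋ = 2, remainder 0

[60; 8, 1, 2]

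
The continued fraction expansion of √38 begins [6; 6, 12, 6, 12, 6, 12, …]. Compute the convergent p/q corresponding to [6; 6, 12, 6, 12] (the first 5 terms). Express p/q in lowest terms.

33294/5401

a_0 = 6: 6/1
a_1 = 6: 37/6
a_2 = 12: 450/73
a_3 = 6: 2737/444
a_4 = 12: 33294/5401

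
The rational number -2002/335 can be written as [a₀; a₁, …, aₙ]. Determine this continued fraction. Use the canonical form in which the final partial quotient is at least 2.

[-6; 41, 1, 7]

-2002 = -6·335 + 8, so a_0 = -6
335 = 41·8 + 7, so a_1 = 41
8 = 1·7 + 1, so a_2 = 1
7 = 7·1 + 0, so a_3 = 7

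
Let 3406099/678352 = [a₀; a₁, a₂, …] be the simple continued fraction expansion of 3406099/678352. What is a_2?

3

3406099 = 5·678352 + 14339, so a_0 = 5
678352 = 47·14339 + 4419, so a_1 = 47
14339 = 3·4419 + 1082, so a_2 = 3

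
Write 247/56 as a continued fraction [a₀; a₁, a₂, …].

Apply division with remainder until the remainder is 0:
247 ÷ 56 → quotient 4, remainder 23
56 ÷ 23 → quotient 2, remainder 10
23 ÷ 10 → quotient 2, remainder 3
10 ÷ 3 → quotient 3, remainder 1
3 ÷ 1 → quotient 3, remainder 0

[4; 2, 2, 3, 3]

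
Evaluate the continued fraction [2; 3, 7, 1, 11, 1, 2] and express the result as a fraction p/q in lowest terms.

Start with 2.
1 + 1/(2/1) = 1 + 1/2 = 3/2
11 + 1/(3/2) = 11 + 2/3 = 35/3
1 + 1/(35/3) = 1 + 3/35 = 38/35
7 + 1/(38/35) = 7 + 35/38 = 301/38
3 + 1/(301/38) = 3 + 38/301 = 941/301
2 + 1/(941/301) = 2 + 301/941 = 2183/941

2183/941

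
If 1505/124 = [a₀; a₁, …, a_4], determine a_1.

7

Apply division with remainder until the remainder is 0:
1505 ÷ 124 → quotient 12, remainder 17
124 ÷ 17 → quotient 7, remainder 5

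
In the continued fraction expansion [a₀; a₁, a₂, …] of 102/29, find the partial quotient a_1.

1

Repeatedly divide and take the remainder:
102 = 3·29 + 15, so a_0 = 3
29 = 1·15 + 14, so a_1 = 1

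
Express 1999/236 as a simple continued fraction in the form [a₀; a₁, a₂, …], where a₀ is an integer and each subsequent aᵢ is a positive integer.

Run the Euclidean algorithm, recording each quotient:
⌊1999/236⌋ = 8, remainder 111
⌊236/111⌋ = 2, remainder 14
⌊111/14⌋ = 7, remainder 13
⌊14/13⌋ = 1, remainder 1
⌊13/1⌋ = 13, remainder 0

[8; 2, 7, 1, 13]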